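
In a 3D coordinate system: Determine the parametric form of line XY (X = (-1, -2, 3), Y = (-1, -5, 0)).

Direction vector d = Y - X = (-1 + 1, -5 + 2, 0 - 3) = (0, -3, -3)
Parametric form r = X + t·d:
x = -1, y = -2 - 3t, z = 3 - 3t

x = -1, y = -2 - 3t, z = 3 - 3t


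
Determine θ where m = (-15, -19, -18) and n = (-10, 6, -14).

m·n = (-15)·(-10) + (-19)·6 + (-18)·(-14) = 150 - 114 + 252 = 288
|m| = √((-15)² + (-19)² + (-18)²) = √910 ≈ 30.17
|n| = √((-10)² + 6² + (-14)²) = √332 ≈ 18.22
cos θ = (m·n)/(|m||n|) = 288/(30.17·18.22) ≈ 0.524
θ = arccos(0.524) ≈ 58.4°

58.4°


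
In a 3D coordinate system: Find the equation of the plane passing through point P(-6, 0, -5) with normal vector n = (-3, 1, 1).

The plane through P with normal n = (a, b, c) satisfies n·(r - P) = 0,
i.e. ax + by + cz = a·x₀ + b·y₀ + c·z₀.
d = (-3)·(-6) + 1·0 + 1·(-5)
  = 18 + 0 - 5
  = 13
Equation: -3x + y + z = 13

-3x + y + z = 13


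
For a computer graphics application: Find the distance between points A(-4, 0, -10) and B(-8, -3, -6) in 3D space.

d = √[(x₂-x₁)² + (y₂-y₁)² + (z₂-z₁)²]
  = √[(-4)² + (-3)² + 4²]
  = √[16 + 9 + 16]
  = √41
  ≈ 6.403

6.403


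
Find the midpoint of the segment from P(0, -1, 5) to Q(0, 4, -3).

M = ((x₁+x₂)/2, (y₁+y₂)/2, (z₁+z₂)/2)
  = ((0 + 0)/2, (-1 + 4)/2, (5 - 3)/2)
  = (0/2, 3/2, 2/2)
  = (0, 1.5, 1)

(0, 1.5, 1)


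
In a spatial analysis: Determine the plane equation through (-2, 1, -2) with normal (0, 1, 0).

The plane through P with normal n = (a, b, c) satisfies n·(r - P) = 0,
i.e. ax + by + cz = a·x₀ + b·y₀ + c·z₀.
d = 0·(-2) + 1·1 + 0·(-2)
  = 0 + 1 + 0
  = 1
Equation: y = 1

y = 1


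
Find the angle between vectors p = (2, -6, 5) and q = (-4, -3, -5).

p·q = 2·(-4) + (-6)·(-3) + 5·(-5) = -8 + 18 - 25 = -15
|p| = √(2² + (-6)² + 5²) = √65 ≈ 8.062
|q| = √((-4)² + (-3)² + (-5)²) = √50 ≈ 7.071
cos θ = (p·q)/(|p||q|) = -15/(8.062·7.071) ≈ -0.2631
θ = arccos(-0.2631) ≈ 105.3°

105.3°


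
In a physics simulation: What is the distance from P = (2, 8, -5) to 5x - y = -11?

distance = |a·x₀ + b·y₀ + c·z₀ - d| / √(a² + b² + c²)
  = |5·2 + (-1)·8 + 0·(-5) - (-11)| / √(5² + (-1)² + 0²)
  = |10 - 8 + 0 + 11| / √(25 + 1 + 0)
  = |13| / √26
  = 13 / 5.099
  ≈ 2.55

2.55


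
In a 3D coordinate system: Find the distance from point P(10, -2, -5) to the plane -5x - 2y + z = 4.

distance = |a·x₀ + b·y₀ + c·z₀ - d| / √(a² + b² + c²)
  = |(-5)·10 + (-2)·(-2) + 1·(-5) - 4| / √((-5)² + (-2)² + 1²)
  = |-50 + 4 - 5 - 4| / √(25 + 4 + 1)
  = |-55| / √30
  = 55 / 5.477
  ≈ 10.04

10.04


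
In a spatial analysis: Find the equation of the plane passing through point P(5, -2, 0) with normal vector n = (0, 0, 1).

The plane through P with normal n = (a, b, c) satisfies n·(r - P) = 0,
i.e. ax + by + cz = a·x₀ + b·y₀ + c·z₀.
d = 0·5 + 0·(-2) + 1·0
  = 0 + 0 + 0
  = 0
Equation: z = 0

z = 0


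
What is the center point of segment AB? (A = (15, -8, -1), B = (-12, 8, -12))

M = ((x₁+x₂)/2, (y₁+y₂)/2, (z₁+z₂)/2)
  = ((15 - 12)/2, (-8 + 8)/2, (-1 - 12)/2)
  = (3/2, 0/2, -13/2)
  = (1.5, 0, -6.5)

(1.5, 0, -6.5)


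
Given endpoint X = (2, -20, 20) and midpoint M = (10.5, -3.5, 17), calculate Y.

Y = 2M - X
  = (2·10.5 - 2, 2·(-3.5) - (-20), 2·17 - 20)
  = (21 - 2, -7 + 20, 34 - 20)
  = (19, 13, 14)

(19, 13, 14)


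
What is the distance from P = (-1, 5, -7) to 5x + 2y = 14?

distance = |a·x₀ + b·y₀ + c·z₀ - d| / √(a² + b² + c²)
  = |5·(-1) + 2·5 + 0·(-7) - 14| / √(5² + 2² + 0²)
  = |-5 + 10 + 0 - 14| / √(25 + 4 + 0)
  = |-9| / √29
  = 9 / 5.385
  ≈ 1.671

1.671


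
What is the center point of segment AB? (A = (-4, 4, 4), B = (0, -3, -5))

M = ((x₁+x₂)/2, (y₁+y₂)/2, (z₁+z₂)/2)
  = ((-4 + 0)/2, (4 - 3)/2, (4 - 5)/2)
  = (-4/2, 1/2, -1/2)
  = (-2, 0.5, -0.5)

(-2, 0.5, -0.5)


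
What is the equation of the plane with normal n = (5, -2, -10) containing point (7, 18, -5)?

The plane through P with normal n = (a, b, c) satisfies n·(r - P) = 0,
i.e. ax + by + cz = a·x₀ + b·y₀ + c·z₀.
d = 5·7 + (-2)·18 + (-10)·(-5)
  = 35 - 36 + 50
  = 49
Equation: 5x - 2y - 10z = 49

5x - 2y - 10z = 49


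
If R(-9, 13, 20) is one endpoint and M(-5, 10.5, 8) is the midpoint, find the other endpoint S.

S = 2M - R
  = (2·(-5) - (-9), 2·10.5 - 13, 2·8 - 20)
  = (-10 + 9, 21 - 13, 16 - 20)
  = (-1, 8, -4)

(-1, 8, -4)


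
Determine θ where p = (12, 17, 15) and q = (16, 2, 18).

p·q = 12·16 + 17·2 + 15·18 = 192 + 34 + 270 = 496
|p| = √(12² + 17² + 15²) = √658 ≈ 25.65
|q| = √(16² + 2² + 18²) = √584 ≈ 24.17
cos θ = (p·q)/(|p||q|) = 496/(25.65·24.17) ≈ 0.8001
θ = arccos(0.8001) ≈ 36.86°

36.86°


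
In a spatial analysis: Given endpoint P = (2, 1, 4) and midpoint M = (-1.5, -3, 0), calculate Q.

Q = 2M - P
  = (2·(-1.5) - 2, 2·(-3) - 1, 2·0 - 4)
  = (-3 - 2, -6 - 1, 0 - 4)
  = (-5, -7, -4)

(-5, -7, -4)


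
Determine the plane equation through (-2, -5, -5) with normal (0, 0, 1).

The plane through P with normal n = (a, b, c) satisfies n·(r - P) = 0,
i.e. ax + by + cz = a·x₀ + b·y₀ + c·z₀.
d = 0·(-2) + 0·(-5) + 1·(-5)
  = 0 + 0 - 5
  = -5
Equation: z = -5

z = -5


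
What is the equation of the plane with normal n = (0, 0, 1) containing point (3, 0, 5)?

The plane through P with normal n = (a, b, c) satisfies n·(r - P) = 0,
i.e. ax + by + cz = a·x₀ + b·y₀ + c·z₀.
d = 0·3 + 0·0 + 1·5
  = 0 + 0 + 5
  = 5
Equation: z = 5

z = 5


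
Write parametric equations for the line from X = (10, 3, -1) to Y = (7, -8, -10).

Direction vector d = Y - X = (7 - 10, -8 - 3, -10 + 1) = (-3, -11, -9)
Parametric form r = X + t·d:
x = 10 - 3t, y = 3 - 11t, z = -1 - 9t

x = 10 - 3t, y = 3 - 11t, z = -1 - 9t


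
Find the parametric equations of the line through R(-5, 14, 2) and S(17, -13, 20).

Direction vector d = S - R = (17 + 5, -13 - 14, 20 - 2) = (22, -27, 18)
Parametric form r = R + t·d:
x = -5 + 22t, y = 14 - 27t, z = 2 + 18t

x = -5 + 22t, y = 14 - 27t, z = 2 + 18t


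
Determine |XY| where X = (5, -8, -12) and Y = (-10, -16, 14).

d = √[(x₂-x₁)² + (y₂-y₁)² + (z₂-z₁)²]
  = √[(-15)² + (-8)² + 26²]
  = √[225 + 64 + 676]
  = √965
  ≈ 31.06

31.06


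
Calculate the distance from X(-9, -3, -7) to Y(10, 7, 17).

d = √[(x₂-x₁)² + (y₂-y₁)² + (z₂-z₁)²]
  = √[19² + 10² + 24²]
  = √[361 + 100 + 576]
  = √1037
  ≈ 32.2

32.2


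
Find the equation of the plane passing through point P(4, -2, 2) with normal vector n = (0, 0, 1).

The plane through P with normal n = (a, b, c) satisfies n·(r - P) = 0,
i.e. ax + by + cz = a·x₀ + b·y₀ + c·z₀.
d = 0·4 + 0·(-2) + 1·2
  = 0 + 0 + 2
  = 2
Equation: z = 2

z = 2


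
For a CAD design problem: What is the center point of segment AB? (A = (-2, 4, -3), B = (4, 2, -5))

M = ((x₁+x₂)/2, (y₁+y₂)/2, (z₁+z₂)/2)
  = ((-2 + 4)/2, (4 + 2)/2, (-3 - 5)/2)
  = (2/2, 6/2, -8/2)
  = (1, 3, -4)

(1, 3, -4)


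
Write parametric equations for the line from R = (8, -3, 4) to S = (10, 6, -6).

Direction vector d = S - R = (10 - 8, 6 + 3, -6 - 4) = (2, 9, -10)
Parametric form r = R + t·d:
x = 8 + 2t, y = -3 + 9t, z = 4 - 10t

x = 8 + 2t, y = -3 + 9t, z = 4 - 10t


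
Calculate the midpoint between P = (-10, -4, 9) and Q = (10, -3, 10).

M = ((x₁+x₂)/2, (y₁+y₂)/2, (z₁+z₂)/2)
  = ((-10 + 10)/2, (-4 - 3)/2, (9 + 10)/2)
  = (0/2, -7/2, 19/2)
  = (0, -3.5, 9.5)

(0, -3.5, 9.5)


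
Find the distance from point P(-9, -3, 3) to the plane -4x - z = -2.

distance = |a·x₀ + b·y₀ + c·z₀ - d| / √(a² + b² + c²)
  = |(-4)·(-9) + 0·(-3) + (-1)·3 - (-2)| / √((-4)² + 0² + (-1)²)
  = |36 + 0 - 3 + 2| / √(16 + 0 + 1)
  = |35| / √17
  = 35 / 4.123
  ≈ 8.489

8.489


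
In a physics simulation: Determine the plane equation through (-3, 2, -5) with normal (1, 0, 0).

The plane through P with normal n = (a, b, c) satisfies n·(r - P) = 0,
i.e. ax + by + cz = a·x₀ + b·y₀ + c·z₀.
d = 1·(-3) + 0·2 + 0·(-5)
  = -3 + 0 + 0
  = -3
Equation: x = -3

x = -3


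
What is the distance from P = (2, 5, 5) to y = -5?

distance = |a·x₀ + b·y₀ + c·z₀ - d| / √(a² + b² + c²)
  = |0·2 + 1·5 + 0·5 - (-5)| / √(0² + 1² + 0²)
  = |0 + 5 + 0 + 5| / √(0 + 1 + 0)
  = |10| / √1
  = 10 / 1
  ≈ 10

10


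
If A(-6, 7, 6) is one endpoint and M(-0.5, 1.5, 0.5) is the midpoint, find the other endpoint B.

B = 2M - A
  = (2·(-0.5) - (-6), 2·1.5 - 7, 2·0.5 - 6)
  = (-1 + 6, 3 - 7, 1 - 6)
  = (5, -4, -5)

(5, -4, -5)


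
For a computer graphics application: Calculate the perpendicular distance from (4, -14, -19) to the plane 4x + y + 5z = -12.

distance = |a·x₀ + b·y₀ + c·z₀ - d| / √(a² + b² + c²)
  = |4·4 + 1·(-14) + 5·(-19) - (-12)| / √(4² + 1² + 5²)
  = |16 - 14 - 95 + 12| / √(16 + 1 + 25)
  = |-81| / √42
  = 81 / 6.481
  ≈ 12.5

12.5


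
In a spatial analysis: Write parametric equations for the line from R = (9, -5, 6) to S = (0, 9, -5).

Direction vector d = S - R = (0 - 9, 9 + 5, -5 - 6) = (-9, 14, -11)
Parametric form r = R + t·d:
x = 9 - 9t, y = -5 + 14t, z = 6 - 11t

x = 9 - 9t, y = -5 + 14t, z = 6 - 11t


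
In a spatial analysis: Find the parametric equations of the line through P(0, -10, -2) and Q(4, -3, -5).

Direction vector d = Q - P = (4 + 0, -3 + 10, -5 + 2) = (4, 7, -3)
Parametric form r = P + t·d:
x = 0 + 4t, y = -10 + 7t, z = -2 - 3t

x = 0 + 4t, y = -10 + 7t, z = -2 - 3t


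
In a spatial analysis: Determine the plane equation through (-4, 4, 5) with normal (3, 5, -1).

The plane through P with normal n = (a, b, c) satisfies n·(r - P) = 0,
i.e. ax + by + cz = a·x₀ + b·y₀ + c·z₀.
d = 3·(-4) + 5·4 + (-1)·5
  = -12 + 20 - 5
  = 3
Equation: 3x + 5y - z = 3

3x + 5y - z = 3


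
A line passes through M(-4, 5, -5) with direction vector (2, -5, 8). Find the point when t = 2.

P(t) = M + t·d
  = (-4 + 2·2, 5 + (-5)·2, -5 + 8·2)
  = (-4 + 4, 5 - 10, -5 + 16)
  = (0, -5, 11)

(0, -5, 11)


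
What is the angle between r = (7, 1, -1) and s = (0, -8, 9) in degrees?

r·s = 7·0 + 1·(-8) + (-1)·9 = 0 - 8 - 9 = -17
|r| = √(7² + 1² + (-1)²) = √51 ≈ 7.141
|s| = √(0² + (-8)² + 9²) = √145 ≈ 12.04
cos θ = (r·s)/(|r||s|) = -17/(7.141·12.04) ≈ -0.1977
θ = arccos(-0.1977) ≈ 101.4°

101.4°


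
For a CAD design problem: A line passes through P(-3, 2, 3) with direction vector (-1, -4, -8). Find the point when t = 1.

P(t) = P + t·d
  = (-3 + (-1)·1, 2 + (-4)·1, 3 + (-8)·1)
  = (-3 - 1, 2 - 4, 3 - 8)
  = (-4, -2, -5)

(-4, -2, -5)


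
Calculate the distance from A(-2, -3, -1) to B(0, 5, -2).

d = √[(x₂-x₁)² + (y₂-y₁)² + (z₂-z₁)²]
  = √[2² + 8² + (-1)²]
  = √[4 + 64 + 1]
  = √69
  ≈ 8.307

8.307


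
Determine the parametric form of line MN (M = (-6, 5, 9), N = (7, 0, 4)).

Direction vector d = N - M = (7 + 6, 0 - 5, 4 - 9) = (13, -5, -5)
Parametric form r = M + t·d:
x = -6 + 13t, y = 5 - 5t, z = 9 - 5t

x = -6 + 13t, y = 5 - 5t, z = 9 - 5t


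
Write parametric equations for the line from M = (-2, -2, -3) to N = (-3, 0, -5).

Direction vector d = N - M = (-3 + 2, 0 + 2, -5 + 3) = (-1, 2, -2)
Parametric form r = M + t·d:
x = -2 - t, y = -2 + 2t, z = -3 - 2t

x = -2 - t, y = -2 + 2t, z = -3 - 2t


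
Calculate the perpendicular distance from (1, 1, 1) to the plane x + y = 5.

distance = |a·x₀ + b·y₀ + c·z₀ - d| / √(a² + b² + c²)
  = |1·1 + 1·1 + 0·1 - 5| / √(1² + 1² + 0²)
  = |1 + 1 + 0 - 5| / √(1 + 1 + 0)
  = |-3| / √2
  = 3 / 1.414
  ≈ 2.121

2.121


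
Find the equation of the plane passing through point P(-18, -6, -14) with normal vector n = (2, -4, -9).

The plane through P with normal n = (a, b, c) satisfies n·(r - P) = 0,
i.e. ax + by + cz = a·x₀ + b·y₀ + c·z₀.
d = 2·(-18) + (-4)·(-6) + (-9)·(-14)
  = -36 + 24 + 126
  = 114
Equation: 2x - 4y - 9z = 114

2x - 4y - 9z = 114


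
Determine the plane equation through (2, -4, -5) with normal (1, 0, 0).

The plane through P with normal n = (a, b, c) satisfies n·(r - P) = 0,
i.e. ax + by + cz = a·x₀ + b·y₀ + c·z₀.
d = 1·2 + 0·(-4) + 0·(-5)
  = 2 + 0 + 0
  = 2
Equation: x = 2

x = 2


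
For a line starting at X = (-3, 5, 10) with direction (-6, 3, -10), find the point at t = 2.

P(t) = X + t·d
  = (-3 + (-6)·2, 5 + 3·2, 10 + (-10)·2)
  = (-3 - 12, 5 + 6, 10 - 20)
  = (-15, 11, -10)

(-15, 11, -10)


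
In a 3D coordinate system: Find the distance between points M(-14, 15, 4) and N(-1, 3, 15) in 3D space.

d = √[(x₂-x₁)² + (y₂-y₁)² + (z₂-z₁)²]
  = √[13² + (-12)² + 11²]
  = √[169 + 144 + 121]
  = √434
  ≈ 20.83

20.83


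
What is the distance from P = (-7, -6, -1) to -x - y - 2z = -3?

distance = |a·x₀ + b·y₀ + c·z₀ - d| / √(a² + b² + c²)
  = |(-1)·(-7) + (-1)·(-6) + (-2)·(-1) - (-3)| / √((-1)² + (-1)² + (-2)²)
  = |7 + 6 + 2 + 3| / √(1 + 1 + 4)
  = |18| / √6
  = 18 / 2.449
  ≈ 7.348

7.348


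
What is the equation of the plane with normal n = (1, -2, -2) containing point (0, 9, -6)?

The plane through P with normal n = (a, b, c) satisfies n·(r - P) = 0,
i.e. ax + by + cz = a·x₀ + b·y₀ + c·z₀.
d = 1·0 + (-2)·9 + (-2)·(-6)
  = 0 - 18 + 12
  = -6
Equation: x - 2y - 2z = -6

x - 2y - 2z = -6


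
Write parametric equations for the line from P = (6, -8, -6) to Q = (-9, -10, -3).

Direction vector d = Q - P = (-9 - 6, -10 + 8, -3 + 6) = (-15, -2, 3)
Parametric form r = P + t·d:
x = 6 - 15t, y = -8 - 2t, z = -6 + 3t

x = 6 - 15t, y = -8 - 2t, z = -6 + 3t


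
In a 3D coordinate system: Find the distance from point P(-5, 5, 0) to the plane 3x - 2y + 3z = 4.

distance = |a·x₀ + b·y₀ + c·z₀ - d| / √(a² + b² + c²)
  = |3·(-5) + (-2)·5 + 3·0 - 4| / √(3² + (-2)² + 3²)
  = |-15 - 10 + 0 - 4| / √(9 + 4 + 9)
  = |-29| / √22
  = 29 / 4.69
  ≈ 6.183

6.183


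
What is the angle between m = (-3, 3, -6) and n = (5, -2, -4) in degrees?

m·n = (-3)·5 + 3·(-2) + (-6)·(-4) = -15 - 6 + 24 = 3
|m| = √((-3)² + 3² + (-6)²) = √54 ≈ 7.348
|n| = √(5² + (-2)² + (-4)²) = √45 ≈ 6.708
cos θ = (m·n)/(|m||n|) = 3/(7.348·6.708) ≈ 0.06086
θ = arccos(0.06086) ≈ 86.51°

86.51°


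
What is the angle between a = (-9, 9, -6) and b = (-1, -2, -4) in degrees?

a·b = (-9)·(-1) + 9·(-2) + (-6)·(-4) = 9 - 18 + 24 = 15
|a| = √((-9)² + 9² + (-6)²) = √198 ≈ 14.07
|b| = √((-1)² + (-2)² + (-4)²) = √21 ≈ 4.583
cos θ = (a·b)/(|a||b|) = 15/(14.07·4.583) ≈ 0.2326
θ = arccos(0.2326) ≈ 76.55°

76.55°


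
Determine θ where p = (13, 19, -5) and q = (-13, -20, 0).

p·q = 13·(-13) + 19·(-20) + (-5)·0 = -169 - 380 + 0 = -549
|p| = √(13² + 19² + (-5)²) = √555 ≈ 23.56
|q| = √((-13)² + (-20)² + 0²) = √569 ≈ 23.85
cos θ = (p·q)/(|p||q|) = -549/(23.56·23.85) ≈ -0.9769
θ = arccos(-0.9769) ≈ 167.7°

167.7°


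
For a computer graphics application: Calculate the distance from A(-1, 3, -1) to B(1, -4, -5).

d = √[(x₂-x₁)² + (y₂-y₁)² + (z₂-z₁)²]
  = √[2² + (-7)² + (-4)²]
  = √[4 + 49 + 16]
  = √69
  ≈ 8.307

8.307


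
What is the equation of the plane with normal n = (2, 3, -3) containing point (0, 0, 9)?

The plane through P with normal n = (a, b, c) satisfies n·(r - P) = 0,
i.e. ax + by + cz = a·x₀ + b·y₀ + c·z₀.
d = 2·0 + 3·0 + (-3)·9
  = 0 + 0 - 27
  = -27
Equation: 2x + 3y - 3z = -27

2x + 3y - 3z = -27


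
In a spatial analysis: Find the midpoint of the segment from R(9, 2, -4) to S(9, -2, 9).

M = ((x₁+x₂)/2, (y₁+y₂)/2, (z₁+z₂)/2)
  = ((9 + 9)/2, (2 - 2)/2, (-4 + 9)/2)
  = (18/2, 0/2, 5/2)
  = (9, 0, 2.5)

(9, 0, 2.5)


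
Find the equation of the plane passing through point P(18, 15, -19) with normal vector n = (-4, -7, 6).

The plane through P with normal n = (a, b, c) satisfies n·(r - P) = 0,
i.e. ax + by + cz = a·x₀ + b·y₀ + c·z₀.
d = (-4)·18 + (-7)·15 + 6·(-19)
  = -72 - 105 - 114
  = -291
Equation: -4x - 7y + 6z = -291

-4x - 7y + 6z = -291


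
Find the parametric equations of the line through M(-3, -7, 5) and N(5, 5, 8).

Direction vector d = N - M = (5 + 3, 5 + 7, 8 - 5) = (8, 12, 3)
Parametric form r = M + t·d:
x = -3 + 8t, y = -7 + 12t, z = 5 + 3t

x = -3 + 8t, y = -7 + 12t, z = 5 + 3t


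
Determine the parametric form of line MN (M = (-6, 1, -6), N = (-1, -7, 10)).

Direction vector d = N - M = (-1 + 6, -7 - 1, 10 + 6) = (5, -8, 16)
Parametric form r = M + t·d:
x = -6 + 5t, y = 1 - 8t, z = -6 + 16t

x = -6 + 5t, y = 1 - 8t, z = -6 + 16t


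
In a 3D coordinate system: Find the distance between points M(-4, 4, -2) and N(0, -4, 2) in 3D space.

d = √[(x₂-x₁)² + (y₂-y₁)² + (z₂-z₁)²]
  = √[4² + (-8)² + 4²]
  = √[16 + 64 + 16]
  = √96
  ≈ 9.798

9.798


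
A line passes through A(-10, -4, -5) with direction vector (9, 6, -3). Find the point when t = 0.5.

P(t) = A + t·d
  = (-10 + 9·0.5, -4 + 6·0.5, -5 + (-3)·0.5)
  = (-10 + 4.5, -4 + 3, -5 - 1.5)
  = (-5.5, -1, -6.5)

(-5.5, -1, -6.5)


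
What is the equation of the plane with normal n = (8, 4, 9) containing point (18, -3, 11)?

The plane through P with normal n = (a, b, c) satisfies n·(r - P) = 0,
i.e. ax + by + cz = a·x₀ + b·y₀ + c·z₀.
d = 8·18 + 4·(-3) + 9·11
  = 144 - 12 + 99
  = 231
Equation: 8x + 4y + 9z = 231

8x + 4y + 9z = 231


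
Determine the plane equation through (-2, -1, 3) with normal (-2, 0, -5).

The plane through P with normal n = (a, b, c) satisfies n·(r - P) = 0,
i.e. ax + by + cz = a·x₀ + b·y₀ + c·z₀.
d = (-2)·(-2) + 0·(-1) + (-5)·3
  = 4 + 0 - 15
  = -11
Equation: -2x - 5z = -11

-2x - 5z = -11


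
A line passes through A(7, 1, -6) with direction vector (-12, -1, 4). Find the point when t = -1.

P(t) = A + t·d
  = (7 + (-12)·(-1), 1 + (-1)·(-1), -6 + 4·(-1))
  = (7 + 12, 1 + 1, -6 - 4)
  = (19, 2, -10)

(19, 2, -10)


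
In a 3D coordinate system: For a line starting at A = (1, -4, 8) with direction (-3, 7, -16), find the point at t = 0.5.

P(t) = A + t·d
  = (1 + (-3)·0.5, -4 + 7·0.5, 8 + (-16)·0.5)
  = (1 - 1.5, -4 + 3.5, 8 - 8)
  = (-0.5, -0.5, 0)

(-0.5, -0.5, 0)


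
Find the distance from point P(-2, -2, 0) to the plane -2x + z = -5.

distance = |a·x₀ + b·y₀ + c·z₀ - d| / √(a² + b² + c²)
  = |(-2)·(-2) + 0·(-2) + 1·0 - (-5)| / √((-2)² + 0² + 1²)
  = |4 + 0 + 0 + 5| / √(4 + 0 + 1)
  = |9| / √5
  = 9 / 2.236
  ≈ 4.025

4.025


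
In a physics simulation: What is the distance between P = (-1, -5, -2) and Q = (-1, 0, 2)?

d = √[(x₂-x₁)² + (y₂-y₁)² + (z₂-z₁)²]
  = √[0² + 5² + 4²]
  = √[0 + 25 + 16]
  = √41
  ≈ 6.403

6.403


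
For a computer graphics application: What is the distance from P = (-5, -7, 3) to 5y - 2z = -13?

distance = |a·x₀ + b·y₀ + c·z₀ - d| / √(a² + b² + c²)
  = |0·(-5) + 5·(-7) + (-2)·3 - (-13)| / √(0² + 5² + (-2)²)
  = |0 - 35 - 6 + 13| / √(0 + 25 + 4)
  = |-28| / √29
  = 28 / 5.385
  ≈ 5.199

5.199


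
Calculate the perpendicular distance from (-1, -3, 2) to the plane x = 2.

distance = |a·x₀ + b·y₀ + c·z₀ - d| / √(a² + b² + c²)
  = |1·(-1) + 0·(-3) + 0·2 - 2| / √(1² + 0² + 0²)
  = |-1 + 0 + 0 - 2| / √(1 + 0 + 0)
  = |-3| / √1
  = 3 / 1
  ≈ 3

3


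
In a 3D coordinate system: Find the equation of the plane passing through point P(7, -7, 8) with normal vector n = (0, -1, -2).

The plane through P with normal n = (a, b, c) satisfies n·(r - P) = 0,
i.e. ax + by + cz = a·x₀ + b·y₀ + c·z₀.
d = 0·7 + (-1)·(-7) + (-2)·8
  = 0 + 7 - 16
  = -9
Equation: -y - 2z = -9

-y - 2z = -9


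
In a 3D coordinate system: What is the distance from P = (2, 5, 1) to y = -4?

distance = |a·x₀ + b·y₀ + c·z₀ - d| / √(a² + b² + c²)
  = |0·2 + 1·5 + 0·1 - (-4)| / √(0² + 1² + 0²)
  = |0 + 5 + 0 + 4| / √(0 + 1 + 0)
  = |9| / √1
  = 9 / 1
  ≈ 9

9


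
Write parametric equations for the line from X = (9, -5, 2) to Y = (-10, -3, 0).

Direction vector d = Y - X = (-10 - 9, -3 + 5, 0 - 2) = (-19, 2, -2)
Parametric form r = X + t·d:
x = 9 - 19t, y = -5 + 2t, z = 2 - 2t

x = 9 - 19t, y = -5 + 2t, z = 2 - 2t


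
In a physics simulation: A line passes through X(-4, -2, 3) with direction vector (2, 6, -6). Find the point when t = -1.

P(t) = X + t·d
  = (-4 + 2·(-1), -2 + 6·(-1), 3 + (-6)·(-1))
  = (-4 - 2, -2 - 6, 3 + 6)
  = (-6, -8, 9)

(-6, -8, 9)


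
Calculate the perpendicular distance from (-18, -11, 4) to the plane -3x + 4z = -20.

distance = |a·x₀ + b·y₀ + c·z₀ - d| / √(a² + b² + c²)
  = |(-3)·(-18) + 0·(-11) + 4·4 - (-20)| / √((-3)² + 0² + 4²)
  = |54 + 0 + 16 + 20| / √(9 + 0 + 16)
  = |90| / √25
  = 90 / 5
  ≈ 18

18


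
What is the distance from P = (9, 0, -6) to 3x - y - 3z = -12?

distance = |a·x₀ + b·y₀ + c·z₀ - d| / √(a² + b² + c²)
  = |3·9 + (-1)·0 + (-3)·(-6) - (-12)| / √(3² + (-1)² + (-3)²)
  = |27 + 0 + 18 + 12| / √(9 + 1 + 9)
  = |57| / √19
  = 57 / 4.359
  ≈ 13.08

13.08


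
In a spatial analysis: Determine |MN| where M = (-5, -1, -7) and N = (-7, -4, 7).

d = √[(x₂-x₁)² + (y₂-y₁)² + (z₂-z₁)²]
  = √[(-2)² + (-3)² + 14²]
  = √[4 + 9 + 196]
  = √209
  ≈ 14.46

14.46


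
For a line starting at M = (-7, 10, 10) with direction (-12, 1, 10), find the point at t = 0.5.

P(t) = M + t·d
  = (-7 + (-12)·0.5, 10 + 1·0.5, 10 + 10·0.5)
  = (-7 - 6, 10 + 0.5, 10 + 5)
  = (-13, 10.5, 15)

(-13, 10.5, 15)


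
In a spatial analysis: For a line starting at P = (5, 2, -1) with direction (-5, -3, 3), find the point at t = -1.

P(t) = P + t·d
  = (5 + (-5)·(-1), 2 + (-3)·(-1), -1 + 3·(-1))
  = (5 + 5, 2 + 3, -1 - 3)
  = (10, 5, -4)

(10, 5, -4)


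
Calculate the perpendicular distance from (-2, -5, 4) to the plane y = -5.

distance = |a·x₀ + b·y₀ + c·z₀ - d| / √(a² + b² + c²)
  = |0·(-2) + 1·(-5) + 0·4 - (-5)| / √(0² + 1² + 0²)
  = |0 - 5 + 0 + 5| / √(0 + 1 + 0)
  = |0| / √1
  = 0 / 1
  ≈ 0

0


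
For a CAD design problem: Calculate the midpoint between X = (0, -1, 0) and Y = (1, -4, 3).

M = ((x₁+x₂)/2, (y₁+y₂)/2, (z₁+z₂)/2)
  = ((0 + 1)/2, (-1 - 4)/2, (0 + 3)/2)
  = (1/2, -5/2, 3/2)
  = (0.5, -2.5, 1.5)

(0.5, -2.5, 1.5)


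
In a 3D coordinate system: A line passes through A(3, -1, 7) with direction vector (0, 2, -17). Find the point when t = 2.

P(t) = A + t·d
  = (3 + 0·2, -1 + 2·2, 7 + (-17)·2)
  = (3 + 0, -1 + 4, 7 - 34)
  = (3, 3, -27)

(3, 3, -27)


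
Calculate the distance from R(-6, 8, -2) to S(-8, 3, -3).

d = √[(x₂-x₁)² + (y₂-y₁)² + (z₂-z₁)²]
  = √[(-2)² + (-5)² + (-1)²]
  = √[4 + 25 + 1]
  = √30
  ≈ 5.477

5.477


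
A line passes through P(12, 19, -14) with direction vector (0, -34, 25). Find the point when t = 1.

P(t) = P + t·d
  = (12 + 0·1, 19 + (-34)·1, -14 + 25·1)
  = (12 + 0, 19 - 34, -14 + 25)
  = (12, -15, 11)

(12, -15, 11)


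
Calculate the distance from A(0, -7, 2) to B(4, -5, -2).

d = √[(x₂-x₁)² + (y₂-y₁)² + (z₂-z₁)²]
  = √[4² + 2² + (-4)²]
  = √[16 + 4 + 16]
  = √36
  ≈ 6

6


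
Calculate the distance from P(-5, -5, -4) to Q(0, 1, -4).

d = √[(x₂-x₁)² + (y₂-y₁)² + (z₂-z₁)²]
  = √[5² + 6² + 0²]
  = √[25 + 36 + 0]
  = √61
  ≈ 7.81

7.81


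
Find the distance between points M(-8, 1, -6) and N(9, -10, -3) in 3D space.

d = √[(x₂-x₁)² + (y₂-y₁)² + (z₂-z₁)²]
  = √[17² + (-11)² + 3²]
  = √[289 + 121 + 9]
  = √419
  ≈ 20.47

20.47


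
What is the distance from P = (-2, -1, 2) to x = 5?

distance = |a·x₀ + b·y₀ + c·z₀ - d| / √(a² + b² + c²)
  = |1·(-2) + 0·(-1) + 0·2 - 5| / √(1² + 0² + 0²)
  = |-2 + 0 + 0 - 5| / √(1 + 0 + 0)
  = |-7| / √1
  = 7 / 1
  ≈ 7

7


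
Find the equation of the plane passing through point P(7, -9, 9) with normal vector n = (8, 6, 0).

The plane through P with normal n = (a, b, c) satisfies n·(r - P) = 0,
i.e. ax + by + cz = a·x₀ + b·y₀ + c·z₀.
d = 8·7 + 6·(-9) + 0·9
  = 56 - 54 + 0
  = 2
Equation: 8x + 6y = 2

8x + 6y = 2


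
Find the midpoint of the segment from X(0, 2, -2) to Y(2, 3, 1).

M = ((x₁+x₂)/2, (y₁+y₂)/2, (z₁+z₂)/2)
  = ((0 + 2)/2, (2 + 3)/2, (-2 + 1)/2)
  = (2/2, 5/2, -1/2)
  = (1, 2.5, -0.5)

(1, 2.5, -0.5)


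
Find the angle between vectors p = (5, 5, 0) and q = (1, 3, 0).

p·q = 5·1 + 5·3 + 0·0 = 5 + 15 + 0 = 20
|p| = √(5² + 5² + 0²) = √50 ≈ 7.071
|q| = √(1² + 3² + 0²) = √10 ≈ 3.162
cos θ = (p·q)/(|p||q|) = 20/(7.071·3.162) ≈ 0.8944
θ = arccos(0.8944) ≈ 26.57°

26.57°


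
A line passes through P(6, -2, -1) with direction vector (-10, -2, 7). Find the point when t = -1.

P(t) = P + t·d
  = (6 + (-10)·(-1), -2 + (-2)·(-1), -1 + 7·(-1))
  = (6 + 10, -2 + 2, -1 - 7)
  = (16, 0, -8)

(16, 0, -8)


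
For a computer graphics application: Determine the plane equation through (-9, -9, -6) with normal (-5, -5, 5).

The plane through P with normal n = (a, b, c) satisfies n·(r - P) = 0,
i.e. ax + by + cz = a·x₀ + b·y₀ + c·z₀.
d = (-5)·(-9) + (-5)·(-9) + 5·(-6)
  = 45 + 45 - 30
  = 60
Equation: -5x - 5y + 5z = 60

-5x - 5y + 5z = 60


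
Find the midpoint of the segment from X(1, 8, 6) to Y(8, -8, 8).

M = ((x₁+x₂)/2, (y₁+y₂)/2, (z₁+z₂)/2)
  = ((1 + 8)/2, (8 - 8)/2, (6 + 8)/2)
  = (9/2, 0/2, 14/2)
  = (4.5, 0, 7)

(4.5, 0, 7)


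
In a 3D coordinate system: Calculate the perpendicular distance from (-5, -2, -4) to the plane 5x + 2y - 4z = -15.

distance = |a·x₀ + b·y₀ + c·z₀ - d| / √(a² + b² + c²)
  = |5·(-5) + 2·(-2) + (-4)·(-4) - (-15)| / √(5² + 2² + (-4)²)
  = |-25 - 4 + 16 + 15| / √(25 + 4 + 16)
  = |2| / √45
  = 2 / 6.708
  ≈ 0.2981

0.2981


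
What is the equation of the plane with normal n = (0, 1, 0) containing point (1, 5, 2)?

The plane through P with normal n = (a, b, c) satisfies n·(r - P) = 0,
i.e. ax + by + cz = a·x₀ + b·y₀ + c·z₀.
d = 0·1 + 1·5 + 0·2
  = 0 + 5 + 0
  = 5
Equation: y = 5

y = 5


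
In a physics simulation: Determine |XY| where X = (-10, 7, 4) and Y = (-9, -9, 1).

d = √[(x₂-x₁)² + (y₂-y₁)² + (z₂-z₁)²]
  = √[1² + (-16)² + (-3)²]
  = √[1 + 256 + 9]
  = √266
  ≈ 16.31

16.31


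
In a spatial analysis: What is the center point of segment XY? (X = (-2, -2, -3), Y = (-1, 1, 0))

M = ((x₁+x₂)/2, (y₁+y₂)/2, (z₁+z₂)/2)
  = ((-2 - 1)/2, (-2 + 1)/2, (-3 + 0)/2)
  = (-3/2, -1/2, -3/2)
  = (-1.5, -0.5, -1.5)

(-1.5, -0.5, -1.5)


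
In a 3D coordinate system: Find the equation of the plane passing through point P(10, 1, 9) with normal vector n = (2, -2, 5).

The plane through P with normal n = (a, b, c) satisfies n·(r - P) = 0,
i.e. ax + by + cz = a·x₀ + b·y₀ + c·z₀.
d = 2·10 + (-2)·1 + 5·9
  = 20 - 2 + 45
  = 63
Equation: 2x - 2y + 5z = 63

2x - 2y + 5z = 63


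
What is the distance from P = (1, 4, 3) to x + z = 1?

distance = |a·x₀ + b·y₀ + c·z₀ - d| / √(a² + b² + c²)
  = |1·1 + 0·4 + 1·3 - 1| / √(1² + 0² + 1²)
  = |1 + 0 + 3 - 1| / √(1 + 0 + 1)
  = |3| / √2
  = 3 / 1.414
  ≈ 2.121

2.121


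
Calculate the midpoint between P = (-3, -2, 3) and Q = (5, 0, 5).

M = ((x₁+x₂)/2, (y₁+y₂)/2, (z₁+z₂)/2)
  = ((-3 + 5)/2, (-2 + 0)/2, (3 + 5)/2)
  = (2/2, -2/2, 8/2)
  = (1, -1, 4)

(1, -1, 4)


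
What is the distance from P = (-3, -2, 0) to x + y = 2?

distance = |a·x₀ + b·y₀ + c·z₀ - d| / √(a² + b² + c²)
  = |1·(-3) + 1·(-2) + 0·0 - 2| / √(1² + 1² + 0²)
  = |-3 - 2 + 0 - 2| / √(1 + 1 + 0)
  = |-7| / √2
  = 7 / 1.414
  ≈ 4.95

4.95


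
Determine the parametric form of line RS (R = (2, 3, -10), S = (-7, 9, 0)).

Direction vector d = S - R = (-7 - 2, 9 - 3, 0 + 10) = (-9, 6, 10)
Parametric form r = R + t·d:
x = 2 - 9t, y = 3 + 6t, z = -10 + 10t

x = 2 - 9t, y = 3 + 6t, z = -10 + 10t


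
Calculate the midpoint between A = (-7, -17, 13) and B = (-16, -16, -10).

M = ((x₁+x₂)/2, (y₁+y₂)/2, (z₁+z₂)/2)
  = ((-7 - 16)/2, (-17 - 16)/2, (13 - 10)/2)
  = (-23/2, -33/2, 3/2)
  = (-11.5, -16.5, 1.5)

(-11.5, -16.5, 1.5)


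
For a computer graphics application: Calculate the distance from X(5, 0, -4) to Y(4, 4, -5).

d = √[(x₂-x₁)² + (y₂-y₁)² + (z₂-z₁)²]
  = √[(-1)² + 4² + (-1)²]
  = √[1 + 16 + 1]
  = √18
  ≈ 4.243

4.243


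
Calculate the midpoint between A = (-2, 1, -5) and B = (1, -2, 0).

M = ((x₁+x₂)/2, (y₁+y₂)/2, (z₁+z₂)/2)
  = ((-2 + 1)/2, (1 - 2)/2, (-5 + 0)/2)
  = (-1/2, -1/2, -5/2)
  = (-0.5, -0.5, -2.5)

(-0.5, -0.5, -2.5)


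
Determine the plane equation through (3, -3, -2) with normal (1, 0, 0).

The plane through P with normal n = (a, b, c) satisfies n·(r - P) = 0,
i.e. ax + by + cz = a·x₀ + b·y₀ + c·z₀.
d = 1·3 + 0·(-3) + 0·(-2)
  = 3 + 0 + 0
  = 3
Equation: x = 3

x = 3


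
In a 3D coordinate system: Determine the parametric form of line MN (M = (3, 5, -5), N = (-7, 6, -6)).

Direction vector d = N - M = (-7 - 3, 6 - 5, -6 + 5) = (-10, 1, -1)
Parametric form r = M + t·d:
x = 3 - 10t, y = 5 + t, z = -5 - t

x = 3 - 10t, y = 5 + t, z = -5 - t


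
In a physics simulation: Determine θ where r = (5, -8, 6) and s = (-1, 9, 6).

r·s = 5·(-1) + (-8)·9 + 6·6 = -5 - 72 + 36 = -41
|r| = √(5² + (-8)² + 6²) = √125 ≈ 11.18
|s| = √((-1)² + 9² + 6²) = √118 ≈ 10.86
cos θ = (r·s)/(|r||s|) = -41/(11.18·10.86) ≈ -0.3376
θ = arccos(-0.3376) ≈ 109.7°

109.7°


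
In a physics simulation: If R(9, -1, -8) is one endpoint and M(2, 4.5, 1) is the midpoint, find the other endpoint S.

S = 2M - R
  = (2·2 - 9, 2·4.5 - (-1), 2·1 - (-8))
  = (4 - 9, 9 + 1, 2 + 8)
  = (-5, 10, 10)

(-5, 10, 10)


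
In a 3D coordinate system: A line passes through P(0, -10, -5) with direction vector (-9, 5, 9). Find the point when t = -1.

P(t) = P + t·d
  = (0 + (-9)·(-1), -10 + 5·(-1), -5 + 9·(-1))
  = (0 + 9, -10 - 5, -5 - 9)
  = (9, -15, -14)

(9, -15, -14)


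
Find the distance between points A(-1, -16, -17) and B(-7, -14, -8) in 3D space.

d = √[(x₂-x₁)² + (y₂-y₁)² + (z₂-z₁)²]
  = √[(-6)² + 2² + 9²]
  = √[36 + 4 + 81]
  = √121
  ≈ 11

11


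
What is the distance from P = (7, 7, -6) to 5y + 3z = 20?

distance = |a·x₀ + b·y₀ + c·z₀ - d| / √(a² + b² + c²)
  = |0·7 + 5·7 + 3·(-6) - 20| / √(0² + 5² + 3²)
  = |0 + 35 - 18 - 20| / √(0 + 25 + 9)
  = |-3| / √34
  = 3 / 5.831
  ≈ 0.5145

0.5145


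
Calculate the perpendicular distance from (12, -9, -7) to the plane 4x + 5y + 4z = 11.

distance = |a·x₀ + b·y₀ + c·z₀ - d| / √(a² + b² + c²)
  = |4·12 + 5·(-9) + 4·(-7) - 11| / √(4² + 5² + 4²)
  = |48 - 45 - 28 - 11| / √(16 + 25 + 16)
  = |-36| / √57
  = 36 / 7.55
  ≈ 4.768

4.768


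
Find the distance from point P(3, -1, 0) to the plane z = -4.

distance = |a·x₀ + b·y₀ + c·z₀ - d| / √(a² + b² + c²)
  = |0·3 + 0·(-1) + 1·0 - (-4)| / √(0² + 0² + 1²)
  = |0 + 0 + 0 + 4| / √(0 + 0 + 1)
  = |4| / √1
  = 4 / 1
  ≈ 4

4


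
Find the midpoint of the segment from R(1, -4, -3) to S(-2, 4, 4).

M = ((x₁+x₂)/2, (y₁+y₂)/2, (z₁+z₂)/2)
  = ((1 - 2)/2, (-4 + 4)/2, (-3 + 4)/2)
  = (-1/2, 0/2, 1/2)
  = (-0.5, 0, 0.5)

(-0.5, 0, 0.5)


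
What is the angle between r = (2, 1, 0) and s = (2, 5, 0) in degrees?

r·s = 2·2 + 1·5 + 0·0 = 4 + 5 + 0 = 9
|r| = √(2² + 1² + 0²) = √5 ≈ 2.236
|s| = √(2² + 5² + 0²) = √29 ≈ 5.385
cos θ = (r·s)/(|r||s|) = 9/(2.236·5.385) ≈ 0.7474
θ = arccos(0.7474) ≈ 41.63°

41.63°


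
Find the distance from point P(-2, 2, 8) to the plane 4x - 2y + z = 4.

distance = |a·x₀ + b·y₀ + c·z₀ - d| / √(a² + b² + c²)
  = |4·(-2) + (-2)·2 + 1·8 - 4| / √(4² + (-2)² + 1²)
  = |-8 - 4 + 8 - 4| / √(16 + 4 + 1)
  = |-8| / √21
  = 8 / 4.583
  ≈ 1.746

1.746


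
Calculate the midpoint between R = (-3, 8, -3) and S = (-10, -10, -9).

M = ((x₁+x₂)/2, (y₁+y₂)/2, (z₁+z₂)/2)
  = ((-3 - 10)/2, (8 - 10)/2, (-3 - 9)/2)
  = (-13/2, -2/2, -12/2)
  = (-6.5, -1, -6)

(-6.5, -1, -6)


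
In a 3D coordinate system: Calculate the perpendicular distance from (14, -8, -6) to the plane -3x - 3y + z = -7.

distance = |a·x₀ + b·y₀ + c·z₀ - d| / √(a² + b² + c²)
  = |(-3)·14 + (-3)·(-8) + 1·(-6) - (-7)| / √((-3)² + (-3)² + 1²)
  = |-42 + 24 - 6 + 7| / √(9 + 9 + 1)
  = |-17| / √19
  = 17 / 4.359
  ≈ 3.9

3.9


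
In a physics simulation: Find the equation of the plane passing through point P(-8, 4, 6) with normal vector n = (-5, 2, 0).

The plane through P with normal n = (a, b, c) satisfies n·(r - P) = 0,
i.e. ax + by + cz = a·x₀ + b·y₀ + c·z₀.
d = (-5)·(-8) + 2·4 + 0·6
  = 40 + 8 + 0
  = 48
Equation: -5x + 2y = 48

-5x + 2y = 48


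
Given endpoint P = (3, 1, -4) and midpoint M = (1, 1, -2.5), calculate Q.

Q = 2M - P
  = (2·1 - 3, 2·1 - 1, 2·(-2.5) - (-4))
  = (2 - 3, 2 - 1, -5 + 4)
  = (-1, 1, -1)

(-1, 1, -1)


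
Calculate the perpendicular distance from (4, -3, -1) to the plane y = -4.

distance = |a·x₀ + b·y₀ + c·z₀ - d| / √(a² + b² + c²)
  = |0·4 + 1·(-3) + 0·(-1) - (-4)| / √(0² + 1² + 0²)
  = |0 - 3 + 0 + 4| / √(0 + 1 + 0)
  = |1| / √1
  = 1 / 1
  ≈ 1

1


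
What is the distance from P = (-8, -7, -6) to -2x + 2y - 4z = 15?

distance = |a·x₀ + b·y₀ + c·z₀ - d| / √(a² + b² + c²)
  = |(-2)·(-8) + 2·(-7) + (-4)·(-6) - 15| / √((-2)² + 2² + (-4)²)
  = |16 - 14 + 24 - 15| / √(4 + 4 + 16)
  = |11| / √24
  = 11 / 4.899
  ≈ 2.245

2.245


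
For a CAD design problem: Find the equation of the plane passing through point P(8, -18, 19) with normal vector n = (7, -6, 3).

The plane through P with normal n = (a, b, c) satisfies n·(r - P) = 0,
i.e. ax + by + cz = a·x₀ + b·y₀ + c·z₀.
d = 7·8 + (-6)·(-18) + 3·19
  = 56 + 108 + 57
  = 221
Equation: 7x - 6y + 3z = 221

7x - 6y + 3z = 221


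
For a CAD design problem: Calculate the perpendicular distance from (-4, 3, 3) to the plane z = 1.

distance = |a·x₀ + b·y₀ + c·z₀ - d| / √(a² + b² + c²)
  = |0·(-4) + 0·3 + 1·3 - 1| / √(0² + 0² + 1²)
  = |0 + 0 + 3 - 1| / √(0 + 0 + 1)
  = |2| / √1
  = 2 / 1
  ≈ 2

2


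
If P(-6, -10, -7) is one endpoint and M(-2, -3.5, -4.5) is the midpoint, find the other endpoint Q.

Q = 2M - P
  = (2·(-2) - (-6), 2·(-3.5) - (-10), 2·(-4.5) - (-7))
  = (-4 + 6, -7 + 10, -9 + 7)
  = (2, 3, -2)

(2, 3, -2)


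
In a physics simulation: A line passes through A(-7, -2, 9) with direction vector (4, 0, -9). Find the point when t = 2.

P(t) = A + t·d
  = (-7 + 4·2, -2 + 0·2, 9 + (-9)·2)
  = (-7 + 8, -2 + 0, 9 - 18)
  = (1, -2, -9)

(1, -2, -9)


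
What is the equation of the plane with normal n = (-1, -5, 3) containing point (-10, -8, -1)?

The plane through P with normal n = (a, b, c) satisfies n·(r - P) = 0,
i.e. ax + by + cz = a·x₀ + b·y₀ + c·z₀.
d = (-1)·(-10) + (-5)·(-8) + 3·(-1)
  = 10 + 40 - 3
  = 47
Equation: -x - 5y + 3z = 47

-x - 5y + 3z = 47


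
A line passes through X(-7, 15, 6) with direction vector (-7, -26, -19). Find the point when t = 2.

P(t) = X + t·d
  = (-7 + (-7)·2, 15 + (-26)·2, 6 + (-19)·2)
  = (-7 - 14, 15 - 52, 6 - 38)
  = (-21, -37, -32)

(-21, -37, -32)


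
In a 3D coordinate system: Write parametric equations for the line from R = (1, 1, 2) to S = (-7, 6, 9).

Direction vector d = S - R = (-7 - 1, 6 - 1, 9 - 2) = (-8, 5, 7)
Parametric form r = R + t·d:
x = 1 - 8t, y = 1 + 5t, z = 2 + 7t

x = 1 - 8t, y = 1 + 5t, z = 2 + 7t


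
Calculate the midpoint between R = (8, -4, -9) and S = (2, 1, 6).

M = ((x₁+x₂)/2, (y₁+y₂)/2, (z₁+z₂)/2)
  = ((8 + 2)/2, (-4 + 1)/2, (-9 + 6)/2)
  = (10/2, -3/2, -3/2)
  = (5, -1.5, -1.5)

(5, -1.5, -1.5)


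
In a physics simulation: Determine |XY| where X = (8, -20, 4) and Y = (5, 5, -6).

d = √[(x₂-x₁)² + (y₂-y₁)² + (z₂-z₁)²]
  = √[(-3)² + 25² + (-10)²]
  = √[9 + 625 + 100]
  = √734
  ≈ 27.09

27.09


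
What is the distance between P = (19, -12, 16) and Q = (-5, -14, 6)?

d = √[(x₂-x₁)² + (y₂-y₁)² + (z₂-z₁)²]
  = √[(-24)² + (-2)² + (-10)²]
  = √[576 + 4 + 100]
  = √680
  ≈ 26.08

26.08


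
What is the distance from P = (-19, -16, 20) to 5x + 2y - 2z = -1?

distance = |a·x₀ + b·y₀ + c·z₀ - d| / √(a² + b² + c²)
  = |5·(-19) + 2·(-16) + (-2)·20 - (-1)| / √(5² + 2² + (-2)²)
  = |-95 - 32 - 40 + 1| / √(25 + 4 + 4)
  = |-166| / √33
  = 166 / 5.745
  ≈ 28.9

28.9


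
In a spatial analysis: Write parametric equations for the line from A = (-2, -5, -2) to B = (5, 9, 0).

Direction vector d = B - A = (5 + 2, 9 + 5, 0 + 2) = (7, 14, 2)
Parametric form r = A + t·d:
x = -2 + 7t, y = -5 + 14t, z = -2 + 2t

x = -2 + 7t, y = -5 + 14t, z = -2 + 2t


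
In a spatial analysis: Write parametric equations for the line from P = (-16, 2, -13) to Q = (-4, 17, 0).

Direction vector d = Q - P = (-4 + 16, 17 - 2, 0 + 13) = (12, 15, 13)
Parametric form r = P + t·d:
x = -16 + 12t, y = 2 + 15t, z = -13 + 13t

x = -16 + 12t, y = 2 + 15t, z = -13 + 13t


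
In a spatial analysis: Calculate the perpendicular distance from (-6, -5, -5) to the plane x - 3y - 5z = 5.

distance = |a·x₀ + b·y₀ + c·z₀ - d| / √(a² + b² + c²)
  = |1·(-6) + (-3)·(-5) + (-5)·(-5) - 5| / √(1² + (-3)² + (-5)²)
  = |-6 + 15 + 25 - 5| / √(1 + 9 + 25)
  = |29| / √35
  = 29 / 5.916
  ≈ 4.902

4.902


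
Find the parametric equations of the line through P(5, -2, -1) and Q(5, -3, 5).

Direction vector d = Q - P = (5 - 5, -3 + 2, 5 + 1) = (0, -1, 6)
Parametric form r = P + t·d:
x = 5, y = -2 - t, z = -1 + 6t

x = 5, y = -2 - t, z = -1 + 6t


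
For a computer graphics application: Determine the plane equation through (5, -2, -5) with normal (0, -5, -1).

The plane through P with normal n = (a, b, c) satisfies n·(r - P) = 0,
i.e. ax + by + cz = a·x₀ + b·y₀ + c·z₀.
d = 0·5 + (-5)·(-2) + (-1)·(-5)
  = 0 + 10 + 5
  = 15
Equation: -5y - z = 15

-5y - z = 15


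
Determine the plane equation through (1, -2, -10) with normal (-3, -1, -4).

The plane through P with normal n = (a, b, c) satisfies n·(r - P) = 0,
i.e. ax + by + cz = a·x₀ + b·y₀ + c·z₀.
d = (-3)·1 + (-1)·(-2) + (-4)·(-10)
  = -3 + 2 + 40
  = 39
Equation: -3x - y - 4z = 39

-3x - y - 4z = 39


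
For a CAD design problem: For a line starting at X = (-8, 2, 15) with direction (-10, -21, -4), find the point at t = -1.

P(t) = X + t·d
  = (-8 + (-10)·(-1), 2 + (-21)·(-1), 15 + (-4)·(-1))
  = (-8 + 10, 2 + 21, 15 + 4)
  = (2, 23, 19)

(2, 23, 19)


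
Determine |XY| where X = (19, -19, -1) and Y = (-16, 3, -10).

d = √[(x₂-x₁)² + (y₂-y₁)² + (z₂-z₁)²]
  = √[(-35)² + 22² + (-9)²]
  = √[1225 + 484 + 81]
  = √1790
  ≈ 42.31

42.31


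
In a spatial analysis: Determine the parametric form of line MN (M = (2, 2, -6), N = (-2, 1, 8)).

Direction vector d = N - M = (-2 - 2, 1 - 2, 8 + 6) = (-4, -1, 14)
Parametric form r = M + t·d:
x = 2 - 4t, y = 2 - t, z = -6 + 14t

x = 2 - 4t, y = 2 - t, z = -6 + 14t
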